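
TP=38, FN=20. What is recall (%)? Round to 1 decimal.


Recall = TP / (TP + FN) * 100
= 38 / (38 + 20)
= 38 / 58
= 0.6552
= 65.5%

65.5


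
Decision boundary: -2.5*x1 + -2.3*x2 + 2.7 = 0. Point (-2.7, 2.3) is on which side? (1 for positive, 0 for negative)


Compute -2.5 * -2.7 + -2.3 * 2.3 + 2.7
= 6.75 + -5.29 + 2.7
= 4.16
Since 4.16 >= 0, the point is on the positive side.

1


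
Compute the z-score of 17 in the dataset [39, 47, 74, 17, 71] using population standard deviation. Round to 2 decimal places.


Mean = (39 + 47 + 74 + 17 + 71) / 5 = 49.6
Variance = sum((x_i - mean)^2) / n = 447.04
Std = sqrt(447.04) = 21.1433
Z = (x - mean) / std
= (17 - 49.6) / 21.1433
= -32.6 / 21.1433
= -1.54

-1.54


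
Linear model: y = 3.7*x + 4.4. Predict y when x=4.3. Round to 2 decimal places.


y = 3.7 * 4.3 + (4.4)
= 15.91 + (4.4)
= 20.31

20.31


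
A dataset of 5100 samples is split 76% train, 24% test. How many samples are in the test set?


Train samples = 5100 * 76% = 3876
Test samples = 5100 - 3876
= 1224

1224


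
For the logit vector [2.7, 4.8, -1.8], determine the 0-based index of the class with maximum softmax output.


Softmax is a monotonic transformation, so it preserves the argmax.
We need to find the index of the maximum logit.
Index 0: 2.7
Index 1: 4.8
Index 2: -1.8
Maximum logit = 4.8 at index 1

1


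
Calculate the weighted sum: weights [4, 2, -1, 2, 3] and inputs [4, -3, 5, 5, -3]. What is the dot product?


Element-wise products:
4 * 4 = 16
2 * -3 = -6
-1 * 5 = -5
2 * 5 = 10
3 * -3 = -9
Sum = 16 + -6 + -5 + 10 + -9
= 6

6


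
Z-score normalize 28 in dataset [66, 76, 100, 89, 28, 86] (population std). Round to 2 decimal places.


Mean = (66 + 76 + 100 + 89 + 28 + 86) / 6 = 74.1667
Variance = sum((x_i - mean)^2) / n = 538.1389
Std = sqrt(538.1389) = 23.1978
Z = (x - mean) / std
= (28 - 74.1667) / 23.1978
= -46.1667 / 23.1978
= -1.99

-1.99


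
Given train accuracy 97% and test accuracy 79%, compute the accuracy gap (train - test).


Gap = train_accuracy - test_accuracy
= 97 - 79
= 18%
This gap suggests the model is overfitting.

18


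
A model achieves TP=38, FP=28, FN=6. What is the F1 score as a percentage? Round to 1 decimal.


Precision = TP / (TP + FP) = 38 / 66 = 0.5758
Recall = TP / (TP + FN) = 38 / 44 = 0.8636
F1 = 2 * P * R / (P + R)
= 2 * 0.5758 * 0.8636 / (0.5758 + 0.8636)
= 0.9945 / 1.4394
= 0.6909
As percentage: 69.1%

69.1


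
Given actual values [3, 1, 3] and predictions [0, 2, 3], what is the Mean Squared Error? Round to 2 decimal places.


Differences: [3, -1, 0]
Squared errors: [9, 1, 0]
Sum of squared errors = 10
MSE = 10 / 3 = 3.33

3.33


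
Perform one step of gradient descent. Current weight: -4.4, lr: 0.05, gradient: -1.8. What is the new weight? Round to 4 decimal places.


w_new = w_old - lr * gradient
= -4.4 - 0.05 * -1.8
= -4.4 - (-0.09)
= -4.3100

-4.3100


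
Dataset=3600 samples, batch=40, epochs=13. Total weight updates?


Iterations per epoch = 3600 / 40 = 90
Total updates = iterations_per_epoch * epochs
= 90 * 13
= 1170

1170


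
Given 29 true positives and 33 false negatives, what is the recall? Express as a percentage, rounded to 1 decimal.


Recall = TP / (TP + FN) * 100
= 29 / (29 + 33)
= 29 / 62
= 0.4677
= 46.8%

46.8


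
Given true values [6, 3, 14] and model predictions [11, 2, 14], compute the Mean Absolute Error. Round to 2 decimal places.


Absolute errors: [5, 1, 0]
Sum of absolute errors = 6
MAE = 6 / 3 = 2.00

2.00


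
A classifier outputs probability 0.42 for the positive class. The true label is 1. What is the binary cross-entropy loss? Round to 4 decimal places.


For y=1: Loss = -log(p)
= -log(0.42)
= -(-0.8675)
= 0.8675

0.8675


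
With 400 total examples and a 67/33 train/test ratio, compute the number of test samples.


Train samples = 400 * 67% = 268
Test samples = 400 - 268
= 132

132


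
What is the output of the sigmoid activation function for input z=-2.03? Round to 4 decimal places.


sigmoid(z) = 1 / (1 + exp(-z))
exp(-(-2.03)) = exp(2.03) = 7.6141
1 + 7.6141 = 8.6141
1 / 8.6141 = 0.1161

0.1161


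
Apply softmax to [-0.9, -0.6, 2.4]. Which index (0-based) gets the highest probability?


Softmax is a monotonic transformation, so it preserves the argmax.
We need to find the index of the maximum logit.
Index 0: -0.9
Index 1: -0.6
Index 2: 2.4
Maximum logit = 2.4 at index 2

2


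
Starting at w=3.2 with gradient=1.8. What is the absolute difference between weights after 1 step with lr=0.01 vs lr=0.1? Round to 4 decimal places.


With lr=0.01: w_new = 3.2 - 0.01 * 1.8 = 3.182
With lr=0.1: w_new = 3.2 - 0.1 * 1.8 = 3.02
Absolute difference = |3.182 - 3.02|
= 0.1620

0.1620


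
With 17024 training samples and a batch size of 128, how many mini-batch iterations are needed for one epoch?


Iterations per epoch = dataset_size / batch_size
= 17024 / 128
= 133

133


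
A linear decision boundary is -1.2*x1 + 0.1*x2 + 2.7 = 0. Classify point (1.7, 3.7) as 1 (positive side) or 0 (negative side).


Compute -1.2 * 1.7 + 0.1 * 3.7 + 2.7
= -2.04 + 0.37 + 2.7
= 1.03
Since 1.03 >= 0, the point is on the positive side.

1


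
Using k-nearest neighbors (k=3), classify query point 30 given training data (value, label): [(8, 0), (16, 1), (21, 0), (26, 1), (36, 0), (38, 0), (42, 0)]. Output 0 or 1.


Distances from query 30:
Point 26 (class 1): distance = 4
Point 36 (class 0): distance = 6
Point 38 (class 0): distance = 8
K=3 nearest neighbors: classes = [1, 0, 0]
Votes for class 1: 1 / 3
Majority vote => class 0

0


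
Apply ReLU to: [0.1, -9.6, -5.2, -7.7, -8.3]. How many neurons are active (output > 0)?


ReLU(x) = max(0, x) for each element:
ReLU(0.1) = 0.1
ReLU(-9.6) = 0
ReLU(-5.2) = 0
ReLU(-7.7) = 0
ReLU(-8.3) = 0
Active neurons (>0): 1

1


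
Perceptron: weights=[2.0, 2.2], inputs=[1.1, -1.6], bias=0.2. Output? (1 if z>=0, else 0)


z = w . x + b
= 2.0*1.1 + 2.2*-1.6 + 0.2
= 2.2 + -3.52 + 0.2
= -1.32 + 0.2
= -1.12
Since z = -1.12 < 0, output = 0

0


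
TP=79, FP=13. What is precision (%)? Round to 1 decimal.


Precision = TP / (TP + FP) * 100
= 79 / (79 + 13)
= 79 / 92
= 0.8587
= 85.9%

85.9


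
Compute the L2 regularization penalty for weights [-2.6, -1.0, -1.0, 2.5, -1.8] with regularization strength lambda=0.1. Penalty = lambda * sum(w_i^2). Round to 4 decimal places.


Squaring each weight:
(-2.6)^2 = 6.76
(-1.0)^2 = 1.0
(-1.0)^2 = 1.0
2.5^2 = 6.25
(-1.8)^2 = 3.24
Sum of squares = 18.25
Penalty = 0.1 * 18.25 = 1.8250

1.8250


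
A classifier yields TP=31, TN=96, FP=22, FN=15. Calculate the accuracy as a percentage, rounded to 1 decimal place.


Accuracy = (TP + TN) / (TP + TN + FP + FN) * 100
= (31 + 96) / (31 + 96 + 22 + 15)
= 127 / 164
= 0.7744
= 77.4%

77.4


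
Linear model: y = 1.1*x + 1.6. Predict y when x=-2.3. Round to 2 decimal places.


y = 1.1 * -2.3 + (1.6)
= -2.53 + (1.6)
= -0.93

-0.93


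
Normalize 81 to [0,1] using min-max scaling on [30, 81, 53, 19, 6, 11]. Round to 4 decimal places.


Min = 6, Max = 81
Range = 81 - 6 = 75
Scaled = (x - min) / (max - min)
= (81 - 6) / 75
= 75 / 75
= 1.0000

1.0000


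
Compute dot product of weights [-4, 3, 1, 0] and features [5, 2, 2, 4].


Element-wise products:
-4 * 5 = -20
3 * 2 = 6
1 * 2 = 2
0 * 4 = 0
Sum = -20 + 6 + 2 + 0
= -12

-12


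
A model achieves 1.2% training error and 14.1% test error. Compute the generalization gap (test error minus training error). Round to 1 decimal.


Generalization gap = test_error - train_error
= 14.1 - 1.2
= 12.9%
A large gap suggests overfitting.

12.9


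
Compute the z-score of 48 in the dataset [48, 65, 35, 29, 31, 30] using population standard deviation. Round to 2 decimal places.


Mean = (48 + 65 + 35 + 29 + 31 + 30) / 6 = 39.6667
Variance = sum((x_i - mean)^2) / n = 169.2222
Std = sqrt(169.2222) = 13.0085
Z = (x - mean) / std
= (48 - 39.6667) / 13.0085
= 8.3333 / 13.0085
= 0.64

0.64


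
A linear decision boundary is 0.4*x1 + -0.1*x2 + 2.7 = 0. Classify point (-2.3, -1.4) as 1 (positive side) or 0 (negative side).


Compute 0.4 * -2.3 + -0.1 * -1.4 + 2.7
= -0.92 + 0.14 + 2.7
= 1.92
Since 1.92 >= 0, the point is on the positive side.

1


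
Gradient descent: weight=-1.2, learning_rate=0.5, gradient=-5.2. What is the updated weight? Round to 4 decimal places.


w_new = w_old - lr * gradient
= -1.2 - 0.5 * -5.2
= -1.2 - (-2.6)
= 1.4000

1.4000


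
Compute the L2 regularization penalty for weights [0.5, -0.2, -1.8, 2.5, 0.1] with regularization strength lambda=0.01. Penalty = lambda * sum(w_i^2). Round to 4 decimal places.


Squaring each weight:
0.5^2 = 0.25
(-0.2)^2 = 0.04
(-1.8)^2 = 3.24
2.5^2 = 6.25
0.1^2 = 0.01
Sum of squares = 9.79
Penalty = 0.01 * 9.79 = 0.0979

0.0979


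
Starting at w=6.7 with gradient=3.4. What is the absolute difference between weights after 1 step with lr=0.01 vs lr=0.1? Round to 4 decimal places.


With lr=0.01: w_new = 6.7 - 0.01 * 3.4 = 6.666
With lr=0.1: w_new = 6.7 - 0.1 * 3.4 = 6.36
Absolute difference = |6.666 - 6.36|
= 0.3060

0.3060


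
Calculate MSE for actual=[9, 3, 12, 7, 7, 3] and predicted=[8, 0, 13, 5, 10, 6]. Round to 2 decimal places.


Differences: [1, 3, -1, 2, -3, -3]
Squared errors: [1, 9, 1, 4, 9, 9]
Sum of squared errors = 33
MSE = 33 / 6 = 5.50

5.50


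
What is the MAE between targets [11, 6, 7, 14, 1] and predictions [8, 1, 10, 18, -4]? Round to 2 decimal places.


Absolute errors: [3, 5, 3, 4, 5]
Sum of absolute errors = 20
MAE = 20 / 5 = 4.00

4.00


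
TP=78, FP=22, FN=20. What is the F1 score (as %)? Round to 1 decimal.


Precision = TP / (TP + FP) = 78 / 100 = 0.78
Recall = TP / (TP + FN) = 78 / 98 = 0.7959
F1 = 2 * P * R / (P + R)
= 2 * 0.78 * 0.7959 / (0.78 + 0.7959)
= 1.2416 / 1.5759
= 0.7879
As percentage: 78.8%

78.8


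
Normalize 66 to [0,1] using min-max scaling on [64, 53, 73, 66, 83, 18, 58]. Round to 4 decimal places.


Min = 18, Max = 83
Range = 83 - 18 = 65
Scaled = (x - min) / (max - min)
= (66 - 18) / 65
= 48 / 65
= 0.7385

0.7385


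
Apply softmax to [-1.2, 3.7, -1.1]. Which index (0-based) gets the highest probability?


Softmax is a monotonic transformation, so it preserves the argmax.
We need to find the index of the maximum logit.
Index 0: -1.2
Index 1: 3.7
Index 2: -1.1
Maximum logit = 3.7 at index 1

1


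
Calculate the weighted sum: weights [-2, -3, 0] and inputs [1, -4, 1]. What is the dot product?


Element-wise products:
-2 * 1 = -2
-3 * -4 = 12
0 * 1 = 0
Sum = -2 + 12 + 0
= 10

10


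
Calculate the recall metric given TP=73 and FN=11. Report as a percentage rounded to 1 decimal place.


Recall = TP / (TP + FN) * 100
= 73 / (73 + 11)
= 73 / 84
= 0.869
= 86.9%

86.9


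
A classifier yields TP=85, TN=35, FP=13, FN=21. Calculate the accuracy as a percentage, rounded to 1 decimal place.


Accuracy = (TP + TN) / (TP + TN + FP + FN) * 100
= (85 + 35) / (85 + 35 + 13 + 21)
= 120 / 154
= 0.7792
= 77.9%

77.9


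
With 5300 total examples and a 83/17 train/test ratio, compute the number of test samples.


Train samples = 5300 * 83% = 4399
Test samples = 5300 - 4399
= 901

901


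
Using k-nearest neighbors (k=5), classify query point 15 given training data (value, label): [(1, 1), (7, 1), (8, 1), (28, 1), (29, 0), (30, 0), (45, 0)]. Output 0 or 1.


Distances from query 15:
Point 8 (class 1): distance = 7
Point 7 (class 1): distance = 8
Point 28 (class 1): distance = 13
Point 29 (class 0): distance = 14
Point 1 (class 1): distance = 14
K=5 nearest neighbors: classes = [1, 1, 1, 0, 1]
Votes for class 1: 4 / 5
Majority vote => class 1

1


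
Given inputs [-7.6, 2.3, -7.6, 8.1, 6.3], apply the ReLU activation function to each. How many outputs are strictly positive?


ReLU(x) = max(0, x) for each element:
ReLU(-7.6) = 0
ReLU(2.3) = 2.3
ReLU(-7.6) = 0
ReLU(8.1) = 8.1
ReLU(6.3) = 6.3
Active neurons (>0): 3

3


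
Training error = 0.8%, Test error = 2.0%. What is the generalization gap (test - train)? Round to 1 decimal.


Generalization gap = test_error - train_error
= 2.0 - 0.8
= 1.2%
A small gap suggests good generalization.

1.2


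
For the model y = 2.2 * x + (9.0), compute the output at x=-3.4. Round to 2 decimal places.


y = 2.2 * -3.4 + (9.0)
= -7.48 + (9.0)
= 1.52

1.52


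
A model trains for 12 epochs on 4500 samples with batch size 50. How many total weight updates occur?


Iterations per epoch = 4500 / 50 = 90
Total updates = iterations_per_epoch * epochs
= 90 * 12
= 1080

1080


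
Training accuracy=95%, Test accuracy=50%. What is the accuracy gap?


Gap = train_accuracy - test_accuracy
= 95 - 50
= 45%
This large gap strongly indicates overfitting.

45


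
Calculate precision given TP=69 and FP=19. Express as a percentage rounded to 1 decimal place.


Precision = TP / (TP + FP) * 100
= 69 / (69 + 19)
= 69 / 88
= 0.7841
= 78.4%

78.4


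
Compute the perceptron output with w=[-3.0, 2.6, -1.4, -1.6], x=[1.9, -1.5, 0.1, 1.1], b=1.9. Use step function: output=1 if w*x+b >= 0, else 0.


z = w . x + b
= -3.0*1.9 + 2.6*-1.5 + -1.4*0.1 + -1.6*1.1 + 1.9
= -5.7 + -3.9 + -0.14 + -1.76 + 1.9
= -11.5 + 1.9
= -9.6
Since z = -9.6 < 0, output = 0

0


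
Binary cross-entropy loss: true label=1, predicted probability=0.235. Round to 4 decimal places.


For y=1: Loss = -log(p)
= -log(0.235)
= -(-1.4482)
= 1.4482

1.4482


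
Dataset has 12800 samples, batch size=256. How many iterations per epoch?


Iterations per epoch = dataset_size / batch_size
= 12800 / 256
= 50

50


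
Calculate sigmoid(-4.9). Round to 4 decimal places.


sigmoid(z) = 1 / (1 + exp(-z))
exp(-(-4.9)) = exp(4.9) = 134.2898
1 + 134.2898 = 135.2898
1 / 135.2898 = 0.0074

0.0074


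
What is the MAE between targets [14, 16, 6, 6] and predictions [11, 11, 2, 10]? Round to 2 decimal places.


Absolute errors: [3, 5, 4, 4]
Sum of absolute errors = 16
MAE = 16 / 4 = 4.00

4.00


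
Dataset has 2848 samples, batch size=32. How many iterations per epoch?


Iterations per epoch = dataset_size / batch_size
= 2848 / 32
= 89

89


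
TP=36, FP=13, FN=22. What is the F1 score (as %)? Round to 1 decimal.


Precision = TP / (TP + FP) = 36 / 49 = 0.7347
Recall = TP / (TP + FN) = 36 / 58 = 0.6207
F1 = 2 * P * R / (P + R)
= 2 * 0.7347 * 0.6207 / (0.7347 + 0.6207)
= 0.912 / 1.3554
= 0.6729
As percentage: 67.3%

67.3


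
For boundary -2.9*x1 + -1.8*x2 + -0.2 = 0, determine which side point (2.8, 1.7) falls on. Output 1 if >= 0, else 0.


Compute -2.9 * 2.8 + -1.8 * 1.7 + -0.2
= -8.12 + -3.06 + -0.2
= -11.38
Since -11.38 < 0, the point is on the negative side.

0


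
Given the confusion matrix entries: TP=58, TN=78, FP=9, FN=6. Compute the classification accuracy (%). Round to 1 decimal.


Accuracy = (TP + TN) / (TP + TN + FP + FN) * 100
= (58 + 78) / (58 + 78 + 9 + 6)
= 136 / 151
= 0.9007
= 90.1%

90.1


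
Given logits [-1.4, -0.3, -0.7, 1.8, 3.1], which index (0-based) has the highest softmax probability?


Softmax is a monotonic transformation, so it preserves the argmax.
We need to find the index of the maximum logit.
Index 0: -1.4
Index 1: -0.3
Index 2: -0.7
Index 3: 1.8
Index 4: 3.1
Maximum logit = 3.1 at index 4

4


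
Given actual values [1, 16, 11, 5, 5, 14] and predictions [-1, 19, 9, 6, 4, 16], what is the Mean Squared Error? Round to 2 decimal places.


Differences: [2, -3, 2, -1, 1, -2]
Squared errors: [4, 9, 4, 1, 1, 4]
Sum of squared errors = 23
MSE = 23 / 6 = 3.83

3.83


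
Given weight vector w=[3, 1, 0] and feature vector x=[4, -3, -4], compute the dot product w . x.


Element-wise products:
3 * 4 = 12
1 * -3 = -3
0 * -4 = 0
Sum = 12 + -3 + 0
= 9

9


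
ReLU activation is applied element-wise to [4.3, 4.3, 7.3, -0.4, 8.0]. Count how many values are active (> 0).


ReLU(x) = max(0, x) for each element:
ReLU(4.3) = 4.3
ReLU(4.3) = 4.3
ReLU(7.3) = 7.3
ReLU(-0.4) = 0
ReLU(8.0) = 8.0
Active neurons (>0): 4

4


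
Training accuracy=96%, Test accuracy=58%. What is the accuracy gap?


Gap = train_accuracy - test_accuracy
= 96 - 58
= 38%
This large gap strongly indicates overfitting.

38


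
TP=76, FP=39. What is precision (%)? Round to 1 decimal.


Precision = TP / (TP + FP) * 100
= 76 / (76 + 39)
= 76 / 115
= 0.6609
= 66.1%

66.1


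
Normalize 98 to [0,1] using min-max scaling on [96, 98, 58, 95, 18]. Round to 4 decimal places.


Min = 18, Max = 98
Range = 98 - 18 = 80
Scaled = (x - min) / (max - min)
= (98 - 18) / 80
= 80 / 80
= 1.0000

1.0000


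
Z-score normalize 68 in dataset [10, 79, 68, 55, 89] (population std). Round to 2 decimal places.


Mean = (10 + 79 + 68 + 55 + 89) / 5 = 60.2
Variance = sum((x_i - mean)^2) / n = 758.16
Std = sqrt(758.16) = 27.5347
Z = (x - mean) / std
= (68 - 60.2) / 27.5347
= 7.8 / 27.5347
= 0.28

0.28


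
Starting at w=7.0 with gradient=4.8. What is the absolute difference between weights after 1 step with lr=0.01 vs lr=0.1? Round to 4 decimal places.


With lr=0.01: w_new = 7.0 - 0.01 * 4.8 = 6.952
With lr=0.1: w_new = 7.0 - 0.1 * 4.8 = 6.52
Absolute difference = |6.952 - 6.52|
= 0.4320

0.4320


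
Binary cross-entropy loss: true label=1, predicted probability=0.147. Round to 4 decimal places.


For y=1: Loss = -log(p)
= -log(0.147)
= -(-1.9173)
= 1.9173

1.9173


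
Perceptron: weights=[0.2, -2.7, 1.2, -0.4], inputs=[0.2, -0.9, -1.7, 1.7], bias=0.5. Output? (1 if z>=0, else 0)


z = w . x + b
= 0.2*0.2 + -2.7*-0.9 + 1.2*-1.7 + -0.4*1.7 + 0.5
= 0.04 + 2.43 + -2.04 + -0.68 + 0.5
= -0.25 + 0.5
= 0.25
Since z = 0.25 >= 0, output = 1

1


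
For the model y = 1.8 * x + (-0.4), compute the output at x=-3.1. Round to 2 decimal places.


y = 1.8 * -3.1 + (-0.4)
= -5.58 + (-0.4)
= -5.98

-5.98


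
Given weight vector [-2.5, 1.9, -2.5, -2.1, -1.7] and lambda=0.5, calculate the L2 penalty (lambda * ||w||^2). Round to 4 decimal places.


Squaring each weight:
(-2.5)^2 = 6.25
1.9^2 = 3.61
(-2.5)^2 = 6.25
(-2.1)^2 = 4.41
(-1.7)^2 = 2.89
Sum of squares = 23.41
Penalty = 0.5 * 23.41 = 11.7050

11.7050


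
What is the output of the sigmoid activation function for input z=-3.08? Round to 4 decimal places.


sigmoid(z) = 1 / (1 + exp(-z))
exp(-(-3.08)) = exp(3.08) = 21.7584
1 + 21.7584 = 22.7584
1 / 22.7584 = 0.0439

0.0439


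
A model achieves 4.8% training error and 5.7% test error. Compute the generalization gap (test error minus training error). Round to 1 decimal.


Generalization gap = test_error - train_error
= 5.7 - 4.8
= 0.9%
A small gap suggests good generalization.

0.9


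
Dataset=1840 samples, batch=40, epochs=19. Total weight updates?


Iterations per epoch = 1840 / 40 = 46
Total updates = iterations_per_epoch * epochs
= 46 * 19
= 874

874


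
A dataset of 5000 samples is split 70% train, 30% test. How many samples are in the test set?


Train samples = 5000 * 70% = 3500
Test samples = 5000 - 3500
= 1500

1500


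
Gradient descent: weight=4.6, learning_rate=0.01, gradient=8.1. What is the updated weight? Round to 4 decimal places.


w_new = w_old - lr * gradient
= 4.6 - 0.01 * 8.1
= 4.6 - (0.081)
= 4.5190

4.5190


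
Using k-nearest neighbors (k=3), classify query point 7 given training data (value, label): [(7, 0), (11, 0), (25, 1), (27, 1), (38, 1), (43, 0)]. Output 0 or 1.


Distances from query 7:
Point 7 (class 0): distance = 0
Point 11 (class 0): distance = 4
Point 25 (class 1): distance = 18
K=3 nearest neighbors: classes = [0, 0, 1]
Votes for class 1: 1 / 3
Majority vote => class 0

0


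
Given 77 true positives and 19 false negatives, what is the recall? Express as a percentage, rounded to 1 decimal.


Recall = TP / (TP + FN) * 100
= 77 / (77 + 19)
= 77 / 96
= 0.8021
= 80.2%

80.2


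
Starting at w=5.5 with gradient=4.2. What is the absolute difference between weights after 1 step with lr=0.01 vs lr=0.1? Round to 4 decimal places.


With lr=0.01: w_new = 5.5 - 0.01 * 4.2 = 5.458
With lr=0.1: w_new = 5.5 - 0.1 * 4.2 = 5.08
Absolute difference = |5.458 - 5.08|
= 0.3780

0.3780


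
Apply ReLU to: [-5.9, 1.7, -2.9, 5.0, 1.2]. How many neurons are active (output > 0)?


ReLU(x) = max(0, x) for each element:
ReLU(-5.9) = 0
ReLU(1.7) = 1.7
ReLU(-2.9) = 0
ReLU(5.0) = 5.0
ReLU(1.2) = 1.2
Active neurons (>0): 3

3


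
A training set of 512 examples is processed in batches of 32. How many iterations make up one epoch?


Iterations per epoch = dataset_size / batch_size
= 512 / 32
= 16

16


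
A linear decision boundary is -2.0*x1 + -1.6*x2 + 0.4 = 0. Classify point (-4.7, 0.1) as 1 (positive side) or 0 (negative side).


Compute -2.0 * -4.7 + -1.6 * 0.1 + 0.4
= 9.4 + -0.16 + 0.4
= 9.64
Since 9.64 >= 0, the point is on the positive side.

1


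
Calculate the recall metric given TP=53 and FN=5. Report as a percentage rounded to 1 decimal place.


Recall = TP / (TP + FN) * 100
= 53 / (53 + 5)
= 53 / 58
= 0.9138
= 91.4%

91.4


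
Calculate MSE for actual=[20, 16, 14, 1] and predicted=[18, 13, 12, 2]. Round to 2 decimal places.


Differences: [2, 3, 2, -1]
Squared errors: [4, 9, 4, 1]
Sum of squared errors = 18
MSE = 18 / 4 = 4.50

4.50


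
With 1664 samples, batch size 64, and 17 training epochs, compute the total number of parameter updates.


Iterations per epoch = 1664 / 64 = 26
Total updates = iterations_per_epoch * epochs
= 26 * 17
= 442

442


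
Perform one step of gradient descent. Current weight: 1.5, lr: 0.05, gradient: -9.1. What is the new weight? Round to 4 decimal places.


w_new = w_old - lr * gradient
= 1.5 - 0.05 * -9.1
= 1.5 - (-0.455)
= 1.9550

1.9550


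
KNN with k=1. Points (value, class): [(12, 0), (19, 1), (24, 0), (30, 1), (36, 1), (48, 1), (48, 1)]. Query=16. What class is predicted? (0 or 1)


Distances from query 16:
Point 19 (class 1): distance = 3
K=1 nearest neighbors: classes = [1]
Votes for class 1: 1 / 1
Majority vote => class 1

1


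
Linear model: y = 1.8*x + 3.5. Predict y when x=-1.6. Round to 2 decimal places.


y = 1.8 * -1.6 + (3.5)
= -2.88 + (3.5)
= 0.62

0.62


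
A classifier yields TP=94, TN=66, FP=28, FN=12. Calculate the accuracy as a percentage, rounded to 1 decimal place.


Accuracy = (TP + TN) / (TP + TN + FP + FN) * 100
= (94 + 66) / (94 + 66 + 28 + 12)
= 160 / 200
= 0.8
= 80.0%

80.0


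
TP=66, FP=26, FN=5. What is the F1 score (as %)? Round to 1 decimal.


Precision = TP / (TP + FP) = 66 / 92 = 0.7174
Recall = TP / (TP + FN) = 66 / 71 = 0.9296
F1 = 2 * P * R / (P + R)
= 2 * 0.7174 * 0.9296 / (0.7174 + 0.9296)
= 1.3337 / 1.647
= 0.8098
As percentage: 81.0%

81.0


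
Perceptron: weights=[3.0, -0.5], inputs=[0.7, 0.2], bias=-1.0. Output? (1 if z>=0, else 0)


z = w . x + b
= 3.0*0.7 + -0.5*0.2 + -1.0
= 2.1 + -0.1 + -1.0
= 2.0 + -1.0
= 1.0
Since z = 1.0 >= 0, output = 1

1


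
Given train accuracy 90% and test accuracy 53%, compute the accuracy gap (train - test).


Gap = train_accuracy - test_accuracy
= 90 - 53
= 37%
This large gap strongly indicates overfitting.

37


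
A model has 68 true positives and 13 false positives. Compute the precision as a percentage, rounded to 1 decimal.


Precision = TP / (TP + FP) * 100
= 68 / (68 + 13)
= 68 / 81
= 0.8395
= 84.0%

84.0


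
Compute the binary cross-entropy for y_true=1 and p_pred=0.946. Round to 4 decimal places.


For y=1: Loss = -log(p)
= -log(0.946)
= -(-0.0555)
= 0.0555

0.0555


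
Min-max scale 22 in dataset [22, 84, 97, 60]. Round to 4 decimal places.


Min = 22, Max = 97
Range = 97 - 22 = 75
Scaled = (x - min) / (max - min)
= (22 - 22) / 75
= 0 / 75
= 0.0000

0.0000


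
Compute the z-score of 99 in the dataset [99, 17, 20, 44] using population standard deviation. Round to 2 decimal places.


Mean = (99 + 17 + 20 + 44) / 4 = 45.0
Variance = sum((x_i - mean)^2) / n = 1081.5
Std = sqrt(1081.5) = 32.8862
Z = (x - mean) / std
= (99 - 45.0) / 32.8862
= 54.0 / 32.8862
= 1.64

1.64


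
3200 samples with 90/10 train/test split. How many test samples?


Train samples = 3200 * 90% = 2880
Test samples = 3200 - 2880
= 320

320


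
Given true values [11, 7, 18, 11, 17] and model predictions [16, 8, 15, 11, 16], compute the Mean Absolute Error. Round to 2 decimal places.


Absolute errors: [5, 1, 3, 0, 1]
Sum of absolute errors = 10
MAE = 10 / 5 = 2.00

2.00


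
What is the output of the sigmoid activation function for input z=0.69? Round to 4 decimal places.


sigmoid(z) = 1 / (1 + exp(-z))
exp(-(0.69)) = exp(-0.69) = 0.5016
1 + 0.5016 = 1.5016
1 / 1.5016 = 0.6660

0.6660


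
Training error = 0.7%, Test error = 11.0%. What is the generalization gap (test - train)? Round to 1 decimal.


Generalization gap = test_error - train_error
= 11.0 - 0.7
= 10.3%
A large gap suggests overfitting.

10.3


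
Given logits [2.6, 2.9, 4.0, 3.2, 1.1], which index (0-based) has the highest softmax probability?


Softmax is a monotonic transformation, so it preserves the argmax.
We need to find the index of the maximum logit.
Index 0: 2.6
Index 1: 2.9
Index 2: 4.0
Index 3: 3.2
Index 4: 1.1
Maximum logit = 4.0 at index 2

2


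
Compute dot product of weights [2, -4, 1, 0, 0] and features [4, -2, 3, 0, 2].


Element-wise products:
2 * 4 = 8
-4 * -2 = 8
1 * 3 = 3
0 * 0 = 0
0 * 2 = 0
Sum = 8 + 8 + 3 + 0 + 0
= 19

19


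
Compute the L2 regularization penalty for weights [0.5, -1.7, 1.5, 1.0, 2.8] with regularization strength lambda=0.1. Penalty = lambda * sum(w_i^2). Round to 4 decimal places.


Squaring each weight:
0.5^2 = 0.25
(-1.7)^2 = 2.89
1.5^2 = 2.25
1.0^2 = 1.0
2.8^2 = 7.84
Sum of squares = 14.23
Penalty = 0.1 * 14.23 = 1.4230

1.4230


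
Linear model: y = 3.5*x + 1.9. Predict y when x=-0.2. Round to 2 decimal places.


y = 3.5 * -0.2 + (1.9)
= -0.7 + (1.9)
= 1.20

1.20


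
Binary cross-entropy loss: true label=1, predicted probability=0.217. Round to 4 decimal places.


For y=1: Loss = -log(p)
= -log(0.217)
= -(-1.5279)
= 1.5279

1.5279


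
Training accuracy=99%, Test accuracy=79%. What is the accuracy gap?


Gap = train_accuracy - test_accuracy
= 99 - 79
= 20%
This gap suggests the model is overfitting.

20


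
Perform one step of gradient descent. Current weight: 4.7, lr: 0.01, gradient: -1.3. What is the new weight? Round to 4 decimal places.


w_new = w_old - lr * gradient
= 4.7 - 0.01 * -1.3
= 4.7 - (-0.013)
= 4.7130

4.7130


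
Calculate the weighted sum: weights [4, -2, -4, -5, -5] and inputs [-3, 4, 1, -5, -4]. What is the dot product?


Element-wise products:
4 * -3 = -12
-2 * 4 = -8
-4 * 1 = -4
-5 * -5 = 25
-5 * -4 = 20
Sum = -12 + -8 + -4 + 25 + 20
= 21

21


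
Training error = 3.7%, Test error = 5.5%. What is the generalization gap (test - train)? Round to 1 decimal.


Generalization gap = test_error - train_error
= 5.5 - 3.7
= 1.8%
A small gap suggests good generalization.

1.8


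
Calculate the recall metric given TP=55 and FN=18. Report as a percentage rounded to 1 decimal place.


Recall = TP / (TP + FN) * 100
= 55 / (55 + 18)
= 55 / 73
= 0.7534
= 75.3%

75.3


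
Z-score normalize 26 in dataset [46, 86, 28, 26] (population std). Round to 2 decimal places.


Mean = (46 + 86 + 28 + 26) / 4 = 46.5
Variance = sum((x_i - mean)^2) / n = 580.75
Std = sqrt(580.75) = 24.0988
Z = (x - mean) / std
= (26 - 46.5) / 24.0988
= -20.5 / 24.0988
= -0.85

-0.85


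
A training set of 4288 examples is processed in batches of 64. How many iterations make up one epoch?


Iterations per epoch = dataset_size / batch_size
= 4288 / 64
= 67

67


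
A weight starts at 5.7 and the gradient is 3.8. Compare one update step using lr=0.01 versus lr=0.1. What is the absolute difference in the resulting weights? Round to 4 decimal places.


With lr=0.01: w_new = 5.7 - 0.01 * 3.8 = 5.662
With lr=0.1: w_new = 5.7 - 0.1 * 3.8 = 5.32
Absolute difference = |5.662 - 5.32|
= 0.3420

0.3420


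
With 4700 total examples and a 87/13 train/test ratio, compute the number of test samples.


Train samples = 4700 * 87% = 4089
Test samples = 4700 - 4089
= 611

611


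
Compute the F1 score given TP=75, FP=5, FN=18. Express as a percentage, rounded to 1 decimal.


Precision = TP / (TP + FP) = 75 / 80 = 0.9375
Recall = TP / (TP + FN) = 75 / 93 = 0.8065
F1 = 2 * P * R / (P + R)
= 2 * 0.9375 * 0.8065 / (0.9375 + 0.8065)
= 1.5121 / 1.744
= 0.8671
As percentage: 86.7%

86.7


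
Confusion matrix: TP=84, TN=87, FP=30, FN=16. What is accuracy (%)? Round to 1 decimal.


Accuracy = (TP + TN) / (TP + TN + FP + FN) * 100
= (84 + 87) / (84 + 87 + 30 + 16)
= 171 / 217
= 0.788
= 78.8%

78.8


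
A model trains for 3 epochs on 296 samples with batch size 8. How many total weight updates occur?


Iterations per epoch = 296 / 8 = 37
Total updates = iterations_per_epoch * epochs
= 37 * 3
= 111

111


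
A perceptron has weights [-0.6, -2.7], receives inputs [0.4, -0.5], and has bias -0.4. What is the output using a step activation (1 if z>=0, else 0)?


z = w . x + b
= -0.6*0.4 + -2.7*-0.5 + -0.4
= -0.24 + 1.35 + -0.4
= 1.11 + -0.4
= 0.71
Since z = 0.71 >= 0, output = 1

1


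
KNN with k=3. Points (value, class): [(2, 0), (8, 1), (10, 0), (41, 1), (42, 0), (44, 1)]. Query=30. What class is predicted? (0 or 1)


Distances from query 30:
Point 41 (class 1): distance = 11
Point 42 (class 0): distance = 12
Point 44 (class 1): distance = 14
K=3 nearest neighbors: classes = [1, 0, 1]
Votes for class 1: 2 / 3
Majority vote => class 1

1


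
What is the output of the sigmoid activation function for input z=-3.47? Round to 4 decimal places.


sigmoid(z) = 1 / (1 + exp(-z))
exp(-(-3.47)) = exp(3.47) = 32.1367
1 + 32.1367 = 33.1367
1 / 33.1367 = 0.0302

0.0302


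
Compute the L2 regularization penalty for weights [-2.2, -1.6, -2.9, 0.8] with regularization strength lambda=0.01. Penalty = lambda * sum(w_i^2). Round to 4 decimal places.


Squaring each weight:
(-2.2)^2 = 4.84
(-1.6)^2 = 2.56
(-2.9)^2 = 8.41
0.8^2 = 0.64
Sum of squares = 16.45
Penalty = 0.01 * 16.45 = 0.1645

0.1645


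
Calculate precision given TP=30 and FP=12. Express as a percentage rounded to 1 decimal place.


Precision = TP / (TP + FP) * 100
= 30 / (30 + 12)
= 30 / 42
= 0.7143
= 71.4%

71.4


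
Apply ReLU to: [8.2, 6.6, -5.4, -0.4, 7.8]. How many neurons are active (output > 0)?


ReLU(x) = max(0, x) for each element:
ReLU(8.2) = 8.2
ReLU(6.6) = 6.6
ReLU(-5.4) = 0
ReLU(-0.4) = 0
ReLU(7.8) = 7.8
Active neurons (>0): 3

3


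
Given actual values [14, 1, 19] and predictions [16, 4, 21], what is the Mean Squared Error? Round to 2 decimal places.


Differences: [-2, -3, -2]
Squared errors: [4, 9, 4]
Sum of squared errors = 17
MSE = 17 / 3 = 5.67

5.67


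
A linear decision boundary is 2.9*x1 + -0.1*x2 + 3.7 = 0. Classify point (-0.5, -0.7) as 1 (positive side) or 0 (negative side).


Compute 2.9 * -0.5 + -0.1 * -0.7 + 3.7
= -1.45 + 0.07 + 3.7
= 2.32
Since 2.32 >= 0, the point is on the positive side.

1


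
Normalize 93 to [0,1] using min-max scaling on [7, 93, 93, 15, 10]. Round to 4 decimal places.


Min = 7, Max = 93
Range = 93 - 7 = 86
Scaled = (x - min) / (max - min)
= (93 - 7) / 86
= 86 / 86
= 1.0000

1.0000


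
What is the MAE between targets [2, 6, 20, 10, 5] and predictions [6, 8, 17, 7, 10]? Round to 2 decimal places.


Absolute errors: [4, 2, 3, 3, 5]
Sum of absolute errors = 17
MAE = 17 / 5 = 3.40

3.40


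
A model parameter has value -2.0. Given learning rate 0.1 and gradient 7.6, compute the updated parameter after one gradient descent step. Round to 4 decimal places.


w_new = w_old - lr * gradient
= -2.0 - 0.1 * 7.6
= -2.0 - (0.76)
= -2.7600

-2.7600


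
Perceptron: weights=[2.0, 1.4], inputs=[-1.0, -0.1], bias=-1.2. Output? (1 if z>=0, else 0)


z = w . x + b
= 2.0*-1.0 + 1.4*-0.1 + -1.2
= -2.0 + -0.14 + -1.2
= -2.14 + -1.2
= -3.34
Since z = -3.34 < 0, output = 0

0


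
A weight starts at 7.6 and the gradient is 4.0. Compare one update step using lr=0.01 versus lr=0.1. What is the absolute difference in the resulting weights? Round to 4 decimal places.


With lr=0.01: w_new = 7.6 - 0.01 * 4.0 = 7.56
With lr=0.1: w_new = 7.6 - 0.1 * 4.0 = 7.2
Absolute difference = |7.56 - 7.2|
= 0.3600

0.3600


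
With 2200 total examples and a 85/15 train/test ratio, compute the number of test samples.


Train samples = 2200 * 85% = 1870
Test samples = 2200 - 1870
= 330

330


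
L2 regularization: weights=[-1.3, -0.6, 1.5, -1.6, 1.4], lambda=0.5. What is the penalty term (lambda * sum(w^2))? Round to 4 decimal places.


Squaring each weight:
(-1.3)^2 = 1.69
(-0.6)^2 = 0.36
1.5^2 = 2.25
(-1.6)^2 = 2.56
1.4^2 = 1.96
Sum of squares = 8.82
Penalty = 0.5 * 8.82 = 4.4100

4.4100


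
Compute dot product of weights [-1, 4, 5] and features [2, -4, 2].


Element-wise products:
-1 * 2 = -2
4 * -4 = -16
5 * 2 = 10
Sum = -2 + -16 + 10
= -8

-8


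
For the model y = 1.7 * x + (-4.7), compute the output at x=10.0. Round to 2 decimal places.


y = 1.7 * 10.0 + (-4.7)
= 17.0 + (-4.7)
= 12.30

12.30


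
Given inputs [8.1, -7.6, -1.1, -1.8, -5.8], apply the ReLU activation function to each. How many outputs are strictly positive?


ReLU(x) = max(0, x) for each element:
ReLU(8.1) = 8.1
ReLU(-7.6) = 0
ReLU(-1.1) = 0
ReLU(-1.8) = 0
ReLU(-5.8) = 0
Active neurons (>0): 1

1


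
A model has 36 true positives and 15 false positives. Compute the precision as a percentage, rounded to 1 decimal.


Precision = TP / (TP + FP) * 100
= 36 / (36 + 15)
= 36 / 51
= 0.7059
= 70.6%

70.6


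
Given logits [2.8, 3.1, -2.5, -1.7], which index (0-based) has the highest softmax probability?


Softmax is a monotonic transformation, so it preserves the argmax.
We need to find the index of the maximum logit.
Index 0: 2.8
Index 1: 3.1
Index 2: -2.5
Index 3: -1.7
Maximum logit = 3.1 at index 1

1


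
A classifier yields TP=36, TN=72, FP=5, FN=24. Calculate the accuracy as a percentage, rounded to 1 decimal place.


Accuracy = (TP + TN) / (TP + TN + FP + FN) * 100
= (36 + 72) / (36 + 72 + 5 + 24)
= 108 / 137
= 0.7883
= 78.8%

78.8


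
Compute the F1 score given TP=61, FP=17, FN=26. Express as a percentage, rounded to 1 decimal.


Precision = TP / (TP + FP) = 61 / 78 = 0.7821
Recall = TP / (TP + FN) = 61 / 87 = 0.7011
F1 = 2 * P * R / (P + R)
= 2 * 0.7821 * 0.7011 / (0.7821 + 0.7011)
= 1.0967 / 1.4832
= 0.7394
As percentage: 73.9%

73.9


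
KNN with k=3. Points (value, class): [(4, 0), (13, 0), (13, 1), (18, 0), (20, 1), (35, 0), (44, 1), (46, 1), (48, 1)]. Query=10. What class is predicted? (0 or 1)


Distances from query 10:
Point 13 (class 0): distance = 3
Point 13 (class 1): distance = 3
Point 4 (class 0): distance = 6
K=3 nearest neighbors: classes = [0, 1, 0]
Votes for class 1: 1 / 3
Majority vote => class 0

0


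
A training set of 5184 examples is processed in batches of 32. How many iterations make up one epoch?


Iterations per epoch = dataset_size / batch_size
= 5184 / 32
= 162

162


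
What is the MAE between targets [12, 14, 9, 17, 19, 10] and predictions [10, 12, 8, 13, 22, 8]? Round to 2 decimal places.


Absolute errors: [2, 2, 1, 4, 3, 2]
Sum of absolute errors = 14
MAE = 14 / 6 = 2.33

2.33


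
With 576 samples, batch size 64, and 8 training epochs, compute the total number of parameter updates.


Iterations per epoch = 576 / 64 = 9
Total updates = iterations_per_epoch * epochs
= 9 * 8
= 72

72


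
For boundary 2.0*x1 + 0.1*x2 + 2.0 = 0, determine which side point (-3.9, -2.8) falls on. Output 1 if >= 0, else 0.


Compute 2.0 * -3.9 + 0.1 * -2.8 + 2.0
= -7.8 + -0.28 + 2.0
= -6.08
Since -6.08 < 0, the point is on the negative side.

0


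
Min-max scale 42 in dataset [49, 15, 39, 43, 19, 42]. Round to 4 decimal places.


Min = 15, Max = 49
Range = 49 - 15 = 34
Scaled = (x - min) / (max - min)
= (42 - 15) / 34
= 27 / 34
= 0.7941

0.7941


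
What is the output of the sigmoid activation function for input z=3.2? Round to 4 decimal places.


sigmoid(z) = 1 / (1 + exp(-z))
exp(-(3.2)) = exp(-3.2) = 0.0408
1 + 0.0408 = 1.0408
1 / 1.0408 = 0.9608

0.9608


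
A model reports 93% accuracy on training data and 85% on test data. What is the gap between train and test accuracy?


Gap = train_accuracy - test_accuracy
= 93 - 85
= 8%
This moderate gap may indicate mild overfitting.

8


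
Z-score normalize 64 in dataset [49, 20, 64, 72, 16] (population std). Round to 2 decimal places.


Mean = (49 + 20 + 64 + 72 + 16) / 5 = 44.2
Variance = sum((x_i - mean)^2) / n = 513.76
Std = sqrt(513.76) = 22.6663
Z = (x - mean) / std
= (64 - 44.2) / 22.6663
= 19.8 / 22.6663
= 0.87

0.87


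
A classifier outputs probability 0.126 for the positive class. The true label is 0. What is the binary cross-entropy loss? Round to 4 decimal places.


For y=0: Loss = -log(1-p)
= -log(1 - 0.126)
= -log(0.874)
= -(-0.1347)
= 0.1347

0.1347


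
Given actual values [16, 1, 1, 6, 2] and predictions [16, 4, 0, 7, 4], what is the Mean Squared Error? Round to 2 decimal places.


Differences: [0, -3, 1, -1, -2]
Squared errors: [0, 9, 1, 1, 4]
Sum of squared errors = 15
MSE = 15 / 5 = 3.00

3.00


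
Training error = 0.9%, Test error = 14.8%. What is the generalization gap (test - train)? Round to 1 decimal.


Generalization gap = test_error - train_error
= 14.8 - 0.9
= 13.9%
A large gap suggests overfitting.

13.9


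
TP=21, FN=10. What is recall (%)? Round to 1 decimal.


Recall = TP / (TP + FN) * 100
= 21 / (21 + 10)
= 21 / 31
= 0.6774
= 67.7%

67.7


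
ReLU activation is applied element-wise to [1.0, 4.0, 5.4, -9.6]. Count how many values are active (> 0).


ReLU(x) = max(0, x) for each element:
ReLU(1.0) = 1.0
ReLU(4.0) = 4.0
ReLU(5.4) = 5.4
ReLU(-9.6) = 0
Active neurons (>0): 3

3


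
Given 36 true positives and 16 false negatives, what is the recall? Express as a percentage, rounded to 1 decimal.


Recall = TP / (TP + FN) * 100
= 36 / (36 + 16)
= 36 / 52
= 0.6923
= 69.2%

69.2


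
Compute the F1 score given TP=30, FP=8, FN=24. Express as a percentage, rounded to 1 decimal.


Precision = TP / (TP + FP) = 30 / 38 = 0.7895
Recall = TP / (TP + FN) = 30 / 54 = 0.5556
F1 = 2 * P * R / (P + R)
= 2 * 0.7895 * 0.5556 / (0.7895 + 0.5556)
= 0.8772 / 1.345
= 0.6522
As percentage: 65.2%

65.2


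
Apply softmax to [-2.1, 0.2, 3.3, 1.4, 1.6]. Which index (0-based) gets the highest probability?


Softmax is a monotonic transformation, so it preserves the argmax.
We need to find the index of the maximum logit.
Index 0: -2.1
Index 1: 0.2
Index 2: 3.3
Index 3: 1.4
Index 4: 1.6
Maximum logit = 3.3 at index 2

2


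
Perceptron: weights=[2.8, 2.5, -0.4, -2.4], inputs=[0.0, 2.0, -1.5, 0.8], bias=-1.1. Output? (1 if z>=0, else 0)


z = w . x + b
= 2.8*0.0 + 2.5*2.0 + -0.4*-1.5 + -2.4*0.8 + -1.1
= 0.0 + 5.0 + 0.6 + -1.92 + -1.1
= 3.68 + -1.1
= 2.58
Since z = 2.58 >= 0, output = 1

1


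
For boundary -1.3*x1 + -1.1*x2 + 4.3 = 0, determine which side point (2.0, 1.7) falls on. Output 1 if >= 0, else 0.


Compute -1.3 * 2.0 + -1.1 * 1.7 + 4.3
= -2.6 + -1.87 + 4.3
= -0.17
Since -0.17 < 0, the point is on the negative side.

0


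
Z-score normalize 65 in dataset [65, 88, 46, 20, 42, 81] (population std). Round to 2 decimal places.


Mean = (65 + 88 + 46 + 20 + 42 + 81) / 6 = 57.0
Variance = sum((x_i - mean)^2) / n = 552.6667
Std = sqrt(552.6667) = 23.5089
Z = (x - mean) / std
= (65 - 57.0) / 23.5089
= 8.0 / 23.5089
= 0.34

0.34


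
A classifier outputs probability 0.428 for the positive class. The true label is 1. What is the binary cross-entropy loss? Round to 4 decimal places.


For y=1: Loss = -log(p)
= -log(0.428)
= -(-0.8486)
= 0.8486

0.8486


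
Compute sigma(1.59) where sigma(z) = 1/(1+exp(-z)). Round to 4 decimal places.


sigmoid(z) = 1 / (1 + exp(-z))
exp(-(1.59)) = exp(-1.59) = 0.2039
1 + 0.2039 = 1.2039
1 / 1.2039 = 0.8306

0.8306
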